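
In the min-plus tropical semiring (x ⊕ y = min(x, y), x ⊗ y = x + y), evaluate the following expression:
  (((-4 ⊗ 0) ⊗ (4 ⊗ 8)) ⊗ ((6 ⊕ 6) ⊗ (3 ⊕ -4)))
(((-4 ⊗ 0) ⊗ (4 ⊗ 8)) ⊗ ((6 ⊕ 6) ⊗ (3 ⊕ -4))) = 10

Expand innermost to outermost. Recall ⊕ takes the minimum of its arguments and ⊗ takes their sum. Working out the expression (((-4 ⊗ 0) ⊗ (4 ⊗ 8)) ⊗ ((6 ⊕ 6) ⊗ (3 ⊕ -4))) gives 10.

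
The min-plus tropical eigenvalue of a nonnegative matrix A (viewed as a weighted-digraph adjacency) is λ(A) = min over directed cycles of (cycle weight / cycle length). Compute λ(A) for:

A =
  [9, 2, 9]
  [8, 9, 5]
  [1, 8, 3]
λ(A) = 8/3

Enumerate directed cycles and compute their means (weight / length). Sample:
  cycle 0 → 0: weight = 9, length = 1, mean = 9/1 ≈ 9.000
  cycle 1 → 1: weight = 9, length = 1, mean = 9/1 ≈ 9.000
  cycle 2 → 2: weight = 3, length = 1, mean = 3/1 ≈ 3.000
  cycle 0 → 1 → 0: weight = 10, length = 2, mean = 10/2 ≈ 5.000
  cycle 0 → 2 → 0: weight = 10, length = 2, mean = 10/2 ≈ 5.000
  cycle 1 → 0 → 1: weight = 10, length = 2, mean = 10/2 ≈ 5.000
Minimum mean = 2.667, attained e.g. along the cycle 0 → 1 → 2 → 0 with weight 8 and length 3. So λ(A) = 8/3 = 8/3.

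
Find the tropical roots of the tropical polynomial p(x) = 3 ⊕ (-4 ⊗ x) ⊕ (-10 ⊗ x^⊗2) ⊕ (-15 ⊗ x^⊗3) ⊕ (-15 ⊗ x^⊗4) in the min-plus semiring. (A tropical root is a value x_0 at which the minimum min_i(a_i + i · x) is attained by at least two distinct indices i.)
Roots: {0, 5, 6, 7}

Each tropical root is a break point of the lower envelope of the lines y = a_i + i · x (there are 5 lines, with slopes 0, 1, ..., 4). Only the lines that attain the minimum somewhere contribute to roots; other lines are dominated. Here the surviving (envelope) indices are i = 4, i = 3, i = 2, i = 1, i = 0.
Intersections between consecutive envelope lines give the roots: for adjacent envelope indices i < j the intersection is x = (a_i − a_j) / (j − i). Reading off the sorted break points: {0, 5, 6, 7}.
Verification: at each break x_0, at least two indices attain the minimum of min_i(a_i + i · x_0).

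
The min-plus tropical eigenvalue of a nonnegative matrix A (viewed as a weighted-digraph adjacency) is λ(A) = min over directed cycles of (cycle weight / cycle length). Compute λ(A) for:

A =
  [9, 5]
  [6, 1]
λ(A) = 1

Enumerate directed cycles and compute their means (weight / length). Sample:
  cycle 0 → 0: weight = 9, length = 1, mean = 9/1 ≈ 9.000
  cycle 1 → 1: weight = 1, length = 1, mean = 1/1 ≈ 1.000
  cycle 0 → 1 → 0: weight = 11, length = 2, mean = 11/2 ≈ 5.500
  cycle 1 → 0 → 1: weight = 11, length = 2, mean = 11/2 ≈ 5.500
Minimum mean = 1.000, attained e.g. along the cycle 1 → 1 with weight 1 and length 1. So λ(A) = 1/1 = 1.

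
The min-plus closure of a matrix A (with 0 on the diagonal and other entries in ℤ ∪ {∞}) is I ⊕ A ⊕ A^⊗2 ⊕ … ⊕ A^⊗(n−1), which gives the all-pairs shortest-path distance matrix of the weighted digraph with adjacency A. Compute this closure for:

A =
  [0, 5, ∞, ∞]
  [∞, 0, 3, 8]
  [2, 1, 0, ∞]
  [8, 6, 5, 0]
Closure =
  [0, 5, 8, 13]
  [5, 0, 3, 8]
  [2, 1, 0, 9]
  [7, 6, 5, 0]

This is the Floyd-Warshall all-pairs shortest-path computation. For each intermediate vertex k = 0, 1, …, 3, update dist[i][j] ← min(dist[i][j], dist[i][k] + dist[k][j]). The final matrix gives, for each (i, j), the minimum total weight of any directed path from i to j (possibly empty when i = j).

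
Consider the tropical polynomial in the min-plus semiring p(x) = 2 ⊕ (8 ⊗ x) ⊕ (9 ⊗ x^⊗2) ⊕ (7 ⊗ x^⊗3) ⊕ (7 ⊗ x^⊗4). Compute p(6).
p(6) = 2

A tropical monomial a ⊗ x^⊗i evaluates to a + i · x. Evaluating each term at x = 6:
  Term 0 contributes 2 + 0 · 6 = 2
  Term 1 contributes 8 + 1 · 6 = 14
  Term 2 contributes 9 + 2 · 6 = 21
  Term 3 contributes 7 + 3 · 6 = 25
  Term 4 contributes 7 + 4 · 6 = 31
p(6) = ⊕ of these = min[2, 14, 21, 25, 31] = 2.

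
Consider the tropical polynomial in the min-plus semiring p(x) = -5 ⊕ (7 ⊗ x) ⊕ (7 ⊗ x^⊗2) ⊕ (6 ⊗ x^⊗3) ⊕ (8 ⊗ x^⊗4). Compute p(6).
p(6) = -5

A tropical monomial a ⊗ x^⊗i evaluates to a + i · x. Evaluating each term at x = 6:
  Term 0 contributes -5 + 0 · 6 = -5
  Term 1 contributes 7 + 1 · 6 = 13
  Term 2 contributes 7 + 2 · 6 = 19
  Term 3 contributes 6 + 3 · 6 = 24
  Term 4 contributes 8 + 4 · 6 = 32
p(6) = ⊕ of these = min[-5, 13, 19, 24, 32] = -5.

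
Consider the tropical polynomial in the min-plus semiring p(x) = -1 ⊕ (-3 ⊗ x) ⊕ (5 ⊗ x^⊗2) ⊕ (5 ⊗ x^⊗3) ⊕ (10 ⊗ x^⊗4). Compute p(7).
p(7) = -1

A tropical monomial a ⊗ x^⊗i evaluates to a + i · x. Evaluating each term at x = 7:
  Term 0 contributes -1 + 0 · 7 = -1
  Term 1 contributes -3 + 1 · 7 = 4
  Term 2 contributes 5 + 2 · 7 = 19
  Term 3 contributes 5 + 3 · 7 = 26
  Term 4 contributes 10 + 4 · 7 = 38
p(7) = ⊕ of these = min[-1, 4, 19, 26, 38] = -1.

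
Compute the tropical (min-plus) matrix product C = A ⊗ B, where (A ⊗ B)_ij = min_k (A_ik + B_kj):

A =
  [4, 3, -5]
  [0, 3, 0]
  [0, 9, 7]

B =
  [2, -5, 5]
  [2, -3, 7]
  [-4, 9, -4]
A ⊗ B =
  [-9, -1, -9]
  [-4, -5, -4]
  [2, -5, 3]

Apply the min-plus product entry-by-entry:
  C[0][0] = min over k of (A[0][0] + B[0][0] = 4 + 2 = 6, A[0][1] + B[1][0] = 3 + 2 = 5, A[0][2] + B[2][0] = -5 + -4 = -9) = -9 (attained at k = 2)
  C[0][1] = min over k of (A[0][0] + B[0][1] = 4 + -5 = -1, A[0][1] + B[1][1] = 3 + -3 = 0, A[0][2] + B[2][1] = -5 + 9 = 4) = -1 (attained at k = 0)
  C[0][2] = min over k of (A[0][0] + B[0][2] = 4 + 5 = 9, A[0][1] + B[1][2] = 3 + 7 = 10, A[0][2] + B[2][2] = -5 + -4 = -9) = -9 (attained at k = 2)
  C[1][0] = min over k of (A[1][0] + B[0][0] = 0 + 2 = 2, A[1][1] + B[1][0] = 3 + 2 = 5, A[1][2] + B[2][0] = 0 + -4 = -4) = -4 (attained at k = 2)
  C[1][1] = min over k of (A[1][0] + B[0][1] = 0 + -5 = -5, A[1][1] + B[1][1] = 3 + -3 = 0, A[1][2] + B[2][1] = 0 + 9 = 9) = -5 (attained at k = 0)
  C[1][2] = min over k of (A[1][0] + B[0][2] = 0 + 5 = 5, A[1][1] + B[1][2] = 3 + 7 = 10, A[1][2] + B[2][2] = 0 + -4 = -4) = -4 (attained at k = 2)
  C[2][0] = min over k of (A[2][0] + B[0][0] = 0 + 2 = 2, A[2][1] + B[1][0] = 9 + 2 = 11, A[2][2] + B[2][0] = 7 + -4 = 3) = 2 (attained at k = 0)
  C[2][1] = min over k of (A[2][0] + B[0][1] = 0 + -5 = -5, A[2][1] + B[1][1] = 9 + -3 = 6, A[2][2] + B[2][1] = 7 + 9 = 16) = -5 (attained at k = 0)
  C[2][2] = min over k of (A[2][0] + B[0][2] = 0 + 5 = 5, A[2][1] + B[1][2] = 9 + 7 = 16, A[2][2] + B[2][2] = 7 + -4 = 3) = 3 (attained at k = 2)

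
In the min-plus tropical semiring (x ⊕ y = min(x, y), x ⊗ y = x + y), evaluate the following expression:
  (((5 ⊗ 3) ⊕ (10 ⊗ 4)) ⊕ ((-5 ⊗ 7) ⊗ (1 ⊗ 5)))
(((5 ⊗ 3) ⊕ (10 ⊗ 4)) ⊕ ((-5 ⊗ 7) ⊗ (1 ⊗ 5))) = 8

Expand innermost to outermost. Recall ⊕ takes the minimum of its arguments and ⊗ takes their sum. Working out the expression (((5 ⊗ 3) ⊕ (10 ⊗ 4)) ⊕ ((-5 ⊗ 7) ⊗ (1 ⊗ 5))) gives 8.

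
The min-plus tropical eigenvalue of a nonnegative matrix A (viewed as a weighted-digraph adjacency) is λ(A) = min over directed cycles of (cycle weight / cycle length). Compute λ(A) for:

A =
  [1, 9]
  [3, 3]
λ(A) = 1

Enumerate directed cycles and compute their means (weight / length). Sample:
  cycle 0 → 0: weight = 1, length = 1, mean = 1/1 ≈ 1.000
  cycle 1 → 1: weight = 3, length = 1, mean = 3/1 ≈ 3.000
  cycle 0 → 1 → 0: weight = 12, length = 2, mean = 12/2 ≈ 6.000
  cycle 1 → 0 → 1: weight = 12, length = 2, mean = 12/2 ≈ 6.000
Minimum mean = 1.000, attained e.g. along the cycle 0 → 0 with weight 1 and length 1. So λ(A) = 1/1 = 1.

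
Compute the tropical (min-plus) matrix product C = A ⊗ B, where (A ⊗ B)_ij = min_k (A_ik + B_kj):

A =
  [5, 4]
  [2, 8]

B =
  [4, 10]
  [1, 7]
A ⊗ B =
  [5, 11]
  [6, 12]

Apply the min-plus product entry-by-entry:
  C[0][0] = min over k of (A[0][0] + B[0][0] = 5 + 4 = 9, A[0][1] + B[1][0] = 4 + 1 = 5) = 5 (attained at k = 1)
  C[0][1] = min over k of (A[0][0] + B[0][1] = 5 + 10 = 15, A[0][1] + B[1][1] = 4 + 7 = 11) = 11 (attained at k = 1)
  C[1][0] = min over k of (A[1][0] + B[0][0] = 2 + 4 = 6, A[1][1] + B[1][0] = 8 + 1 = 9) = 6 (attained at k = 0)
  C[1][1] = min over k of (A[1][0] + B[0][1] = 2 + 10 = 12, A[1][1] + B[1][1] = 8 + 7 = 15) = 12 (attained at k = 0)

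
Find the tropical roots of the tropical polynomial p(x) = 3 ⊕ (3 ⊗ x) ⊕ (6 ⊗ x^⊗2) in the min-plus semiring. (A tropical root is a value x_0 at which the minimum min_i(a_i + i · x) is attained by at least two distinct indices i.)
Roots: {-3, 0}

Each tropical root is a break point of the lower envelope of the lines y = a_i + i · x (there are 3 lines, with slopes 0, 1, ..., 2). Only the lines that attain the minimum somewhere contribute to roots; other lines are dominated. Here the surviving (envelope) indices are i = 2, i = 1, i = 0.
Intersections between consecutive envelope lines give the roots: for adjacent envelope indices i < j the intersection is x = (a_i − a_j) / (j − i). Reading off the sorted break points: {-3, 0}.
Verification: at each break x_0, at least two indices attain the minimum of min_i(a_i + i · x_0).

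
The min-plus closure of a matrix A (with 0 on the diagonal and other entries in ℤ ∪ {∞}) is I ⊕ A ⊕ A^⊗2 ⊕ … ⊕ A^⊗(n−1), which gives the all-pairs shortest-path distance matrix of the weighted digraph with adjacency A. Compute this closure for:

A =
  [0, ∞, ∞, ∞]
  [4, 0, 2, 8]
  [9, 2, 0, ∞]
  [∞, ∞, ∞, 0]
Closure =
  [0, ∞, ∞, ∞]
  [4, 0, 2, 8]
  [6, 2, 0, 10]
  [∞, ∞, ∞, 0]

This is the Floyd-Warshall all-pairs shortest-path computation. For each intermediate vertex k = 0, 1, …, 3, update dist[i][j] ← min(dist[i][j], dist[i][k] + dist[k][j]). The final matrix gives, for each (i, j), the minimum total weight of any directed path from i to j (possibly empty when i = j).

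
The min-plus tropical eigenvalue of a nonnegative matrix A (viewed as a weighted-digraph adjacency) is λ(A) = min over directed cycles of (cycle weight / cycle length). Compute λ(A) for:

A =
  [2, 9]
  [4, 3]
λ(A) = 2

Enumerate directed cycles and compute their means (weight / length). Sample:
  cycle 0 → 0: weight = 2, length = 1, mean = 2/1 ≈ 2.000
  cycle 1 → 1: weight = 3, length = 1, mean = 3/1 ≈ 3.000
  cycle 0 → 1 → 0: weight = 13, length = 2, mean = 13/2 ≈ 6.500
  cycle 1 → 0 → 1: weight = 13, length = 2, mean = 13/2 ≈ 6.500
Minimum mean = 2.000, attained e.g. along the cycle 0 → 0 with weight 2 and length 1. So λ(A) = 2/1 = 2.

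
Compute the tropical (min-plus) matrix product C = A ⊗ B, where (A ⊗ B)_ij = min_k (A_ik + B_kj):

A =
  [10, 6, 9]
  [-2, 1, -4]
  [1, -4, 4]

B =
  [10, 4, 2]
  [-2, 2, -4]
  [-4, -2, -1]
A ⊗ B =
  [4, 7, 2]
  [-8, -6, -5]
  [-6, -2, -8]

Apply the min-plus product entry-by-entry:
  C[0][0] = min over k of (A[0][0] + B[0][0] = 10 + 10 = 20, A[0][1] + B[1][0] = 6 + -2 = 4, A[0][2] + B[2][0] = 9 + -4 = 5) = 4 (attained at k = 1)
  C[0][1] = min over k of (A[0][0] + B[0][1] = 10 + 4 = 14, A[0][1] + B[1][1] = 6 + 2 = 8, A[0][2] + B[2][1] = 9 + -2 = 7) = 7 (attained at k = 2)
  C[0][2] = min over k of (A[0][0] + B[0][2] = 10 + 2 = 12, A[0][1] + B[1][2] = 6 + -4 = 2, A[0][2] + B[2][2] = 9 + -1 = 8) = 2 (attained at k = 1)
  C[1][0] = min over k of (A[1][0] + B[0][0] = -2 + 10 = 8, A[1][1] + B[1][0] = 1 + -2 = -1, A[1][2] + B[2][0] = -4 + -4 = -8) = -8 (attained at k = 2)
  C[1][1] = min over k of (A[1][0] + B[0][1] = -2 + 4 = 2, A[1][1] + B[1][1] = 1 + 2 = 3, A[1][2] + B[2][1] = -4 + -2 = -6) = -6 (attained at k = 2)
  C[1][2] = min over k of (A[1][0] + B[0][2] = -2 + 2 = 0, A[1][1] + B[1][2] = 1 + -4 = -3, A[1][2] + B[2][2] = -4 + -1 = -5) = -5 (attained at k = 2)
  C[2][0] = min over k of (A[2][0] + B[0][0] = 1 + 10 = 11, A[2][1] + B[1][0] = -4 + -2 = -6, A[2][2] + B[2][0] = 4 + -4 = 0) = -6 (attained at k = 1)
  C[2][1] = min over k of (A[2][0] + B[0][1] = 1 + 4 = 5, A[2][1] + B[1][1] = -4 + 2 = -2, A[2][2] + B[2][1] = 4 + -2 = 2) = -2 (attained at k = 1)
  C[2][2] = min over k of (A[2][0] + B[0][2] = 1 + 2 = 3, A[2][1] + B[1][2] = -4 + -4 = -8, A[2][2] + B[2][2] = 4 + -1 = 3) = -8 (attained at k = 1)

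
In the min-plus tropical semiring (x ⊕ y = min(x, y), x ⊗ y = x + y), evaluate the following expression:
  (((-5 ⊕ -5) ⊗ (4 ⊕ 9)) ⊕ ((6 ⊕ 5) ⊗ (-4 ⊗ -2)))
(((-5 ⊕ -5) ⊗ (4 ⊕ 9)) ⊕ ((6 ⊕ 5) ⊗ (-4 ⊗ -2))) = -1

Expand innermost to outermost. Recall ⊕ takes the minimum of its arguments and ⊗ takes their sum. Working out the expression (((-5 ⊕ -5) ⊗ (4 ⊕ 9)) ⊕ ((6 ⊕ 5) ⊗ (-4 ⊗ -2))) gives -1.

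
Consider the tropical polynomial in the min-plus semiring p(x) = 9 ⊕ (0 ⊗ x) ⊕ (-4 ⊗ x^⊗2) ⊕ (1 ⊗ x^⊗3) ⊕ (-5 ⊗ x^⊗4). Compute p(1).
p(1) = -2

A tropical monomial a ⊗ x^⊗i evaluates to a + i · x. Evaluating each term at x = 1:
  Term 0 contributes 9 + 0 · 1 = 9
  Term 1 contributes 0 + 1 · 1 = 1
  Term 2 contributes -4 + 2 · 1 = -2
  Term 3 contributes 1 + 3 · 1 = 4
  Term 4 contributes -5 + 4 · 1 = -1
p(1) = ⊕ of these = min[9, 1, -2, 4, -1] = -2.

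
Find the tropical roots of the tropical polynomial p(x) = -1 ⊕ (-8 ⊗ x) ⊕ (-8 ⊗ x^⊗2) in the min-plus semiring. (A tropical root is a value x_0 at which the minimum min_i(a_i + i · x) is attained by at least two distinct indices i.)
Roots: {0, 7}

Each tropical root is a break point of the lower envelope of the lines y = a_i + i · x (there are 3 lines, with slopes 0, 1, ..., 2). Only the lines that attain the minimum somewhere contribute to roots; other lines are dominated. Here the surviving (envelope) indices are i = 2, i = 1, i = 0.
Intersections between consecutive envelope lines give the roots: for adjacent envelope indices i < j the intersection is x = (a_i − a_j) / (j − i). Reading off the sorted break points: {0, 7}.
Verification: at each break x_0, at least two indices attain the minimum of min_i(a_i + i · x_0).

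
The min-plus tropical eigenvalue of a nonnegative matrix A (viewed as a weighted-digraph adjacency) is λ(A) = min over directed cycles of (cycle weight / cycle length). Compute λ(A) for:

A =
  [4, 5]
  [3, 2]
λ(A) = 2

Enumerate directed cycles and compute their means (weight / length). Sample:
  cycle 0 → 0: weight = 4, length = 1, mean = 4/1 ≈ 4.000
  cycle 1 → 1: weight = 2, length = 1, mean = 2/1 ≈ 2.000
  cycle 0 → 1 → 0: weight = 8, length = 2, mean = 8/2 ≈ 4.000
  cycle 1 → 0 → 1: weight = 8, length = 2, mean = 8/2 ≈ 4.000
Minimum mean = 2.000, attained e.g. along the cycle 1 → 1 with weight 2 and length 1. So λ(A) = 2/1 = 2.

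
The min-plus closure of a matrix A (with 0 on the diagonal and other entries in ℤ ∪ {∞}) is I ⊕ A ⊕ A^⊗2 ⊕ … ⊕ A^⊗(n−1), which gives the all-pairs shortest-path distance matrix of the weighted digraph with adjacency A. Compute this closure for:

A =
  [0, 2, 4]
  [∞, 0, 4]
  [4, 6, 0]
Closure =
  [0, 2, 4]
  [8, 0, 4]
  [4, 6, 0]

This is the Floyd-Warshall all-pairs shortest-path computation. For each intermediate vertex k = 0, 1, …, 2, update dist[i][j] ← min(dist[i][j], dist[i][k] + dist[k][j]). The final matrix gives, for each (i, j), the minimum total weight of any directed path from i to j (possibly empty when i = j).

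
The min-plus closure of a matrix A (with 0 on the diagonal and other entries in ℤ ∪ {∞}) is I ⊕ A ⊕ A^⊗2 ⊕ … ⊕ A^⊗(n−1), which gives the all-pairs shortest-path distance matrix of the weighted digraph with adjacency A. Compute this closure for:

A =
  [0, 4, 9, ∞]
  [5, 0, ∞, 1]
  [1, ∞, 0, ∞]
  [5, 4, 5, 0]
Closure =
  [0, 4, 9, 5]
  [5, 0, 6, 1]
  [1, 5, 0, 6]
  [5, 4, 5, 0]

This is the Floyd-Warshall all-pairs shortest-path computation. For each intermediate vertex k = 0, 1, …, 3, update dist[i][j] ← min(dist[i][j], dist[i][k] + dist[k][j]). The final matrix gives, for each (i, j), the minimum total weight of any directed path from i to j (possibly empty when i = j).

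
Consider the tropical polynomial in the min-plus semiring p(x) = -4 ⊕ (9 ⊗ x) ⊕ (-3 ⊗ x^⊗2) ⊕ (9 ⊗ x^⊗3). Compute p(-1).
p(-1) = -5

A tropical monomial a ⊗ x^⊗i evaluates to a + i · x. Evaluating each term at x = -1:
  Term 0 contributes -4 + 0 · -1 = -4
  Term 1 contributes 9 + 1 · -1 = 8
  Term 2 contributes -3 + 2 · -1 = -5
  Term 3 contributes 9 + 3 · -1 = 6
p(-1) = ⊕ of these = min[-4, 8, -5, 6] = -5.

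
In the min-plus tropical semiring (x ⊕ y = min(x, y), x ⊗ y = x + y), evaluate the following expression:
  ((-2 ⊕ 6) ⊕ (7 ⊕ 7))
((-2 ⊕ 6) ⊕ (7 ⊕ 7)) = -2

Expand innermost to outermost. Recall ⊕ takes the minimum of its arguments and ⊗ takes their sum. Working out the expression ((-2 ⊕ 6) ⊕ (7 ⊕ 7)) gives -2.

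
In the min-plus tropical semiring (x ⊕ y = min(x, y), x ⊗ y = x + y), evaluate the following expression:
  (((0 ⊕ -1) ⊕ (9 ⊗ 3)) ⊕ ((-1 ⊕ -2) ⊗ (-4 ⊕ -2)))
(((0 ⊕ -1) ⊕ (9 ⊗ 3)) ⊕ ((-1 ⊕ -2) ⊗ (-4 ⊕ -2))) = -6

Expand innermost to outermost. Recall ⊕ takes the minimum of its arguments and ⊗ takes their sum. Working out the expression (((0 ⊕ -1) ⊕ (9 ⊗ 3)) ⊕ ((-1 ⊕ -2) ⊗ (-4 ⊕ -2))) gives -6.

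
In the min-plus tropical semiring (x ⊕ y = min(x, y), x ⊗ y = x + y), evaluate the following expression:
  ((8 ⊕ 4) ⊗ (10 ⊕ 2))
((8 ⊕ 4) ⊗ (10 ⊕ 2)) = 6

Expand innermost to outermost. Recall ⊕ takes the minimum of its arguments and ⊗ takes their sum. Working out the expression ((8 ⊕ 4) ⊗ (10 ⊕ 2)) gives 6.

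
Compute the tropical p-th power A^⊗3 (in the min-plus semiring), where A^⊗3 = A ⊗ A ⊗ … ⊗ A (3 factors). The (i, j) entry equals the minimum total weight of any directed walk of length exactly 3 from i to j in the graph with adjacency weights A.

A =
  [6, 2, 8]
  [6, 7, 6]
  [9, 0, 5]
A^⊗3 =
  [14, 8, 13]
  [12, 11, 12]
  [11, 6, 11]

Each entry (A^⊗3)_ij equals the minimum over all length-3 walks i = v_0 → v_1 → … → v_3 = j of Σ_t A[v_t][v_{t+1}]. For example, for (i, j) = (0, 2) we minimise over 9 possible intermediate vertex sequences; the minimum is 13, attained along the walk 0 → 1 → 2 → 2.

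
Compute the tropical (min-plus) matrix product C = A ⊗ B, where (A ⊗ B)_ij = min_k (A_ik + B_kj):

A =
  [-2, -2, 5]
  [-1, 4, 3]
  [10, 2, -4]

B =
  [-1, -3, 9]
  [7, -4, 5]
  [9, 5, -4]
A ⊗ B =
  [-3, -6, 1]
  [-2, -4, -1]
  [5, -2, -8]

Apply the min-plus product entry-by-entry:
  C[0][0] = min over k of (A[0][0] + B[0][0] = -2 + -1 = -3, A[0][1] + B[1][0] = -2 + 7 = 5, A[0][2] + B[2][0] = 5 + 9 = 14) = -3 (attained at k = 0)
  C[0][1] = min over k of (A[0][0] + B[0][1] = -2 + -3 = -5, A[0][1] + B[1][1] = -2 + -4 = -6, A[0][2] + B[2][1] = 5 + 5 = 10) = -6 (attained at k = 1)
  C[0][2] = min over k of (A[0][0] + B[0][2] = -2 + 9 = 7, A[0][1] + B[1][2] = -2 + 5 = 3, A[0][2] + B[2][2] = 5 + -4 = 1) = 1 (attained at k = 2)
  C[1][0] = min over k of (A[1][0] + B[0][0] = -1 + -1 = -2, A[1][1] + B[1][0] = 4 + 7 = 11, A[1][2] + B[2][0] = 3 + 9 = 12) = -2 (attained at k = 0)
  C[1][1] = min over k of (A[1][0] + B[0][1] = -1 + -3 = -4, A[1][1] + B[1][1] = 4 + -4 = 0, A[1][2] + B[2][1] = 3 + 5 = 8) = -4 (attained at k = 0)
  C[1][2] = min over k of (A[1][0] + B[0][2] = -1 + 9 = 8, A[1][1] + B[1][2] = 4 + 5 = 9, A[1][2] + B[2][2] = 3 + -4 = -1) = -1 (attained at k = 2)
  C[2][0] = min over k of (A[2][0] + B[0][0] = 10 + -1 = 9, A[2][1] + B[1][0] = 2 + 7 = 9, A[2][2] + B[2][0] = -4 + 9 = 5) = 5 (attained at k = 2)
  C[2][1] = min over k of (A[2][0] + B[0][1] = 10 + -3 = 7, A[2][1] + B[1][1] = 2 + -4 = -2, A[2][2] + B[2][1] = -4 + 5 = 1) = -2 (attained at k = 1)
  C[2][2] = min over k of (A[2][0] + B[0][2] = 10 + 9 = 19, A[2][1] + B[1][2] = 2 + 5 = 7, A[2][2] + B[2][2] = -4 + -4 = -8) = -8 (attained at k = 2)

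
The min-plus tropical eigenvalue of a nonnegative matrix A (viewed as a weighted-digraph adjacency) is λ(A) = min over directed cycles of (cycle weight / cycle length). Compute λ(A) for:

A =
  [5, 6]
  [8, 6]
λ(A) = 5

Enumerate directed cycles and compute their means (weight / length). Sample:
  cycle 0 → 0: weight = 5, length = 1, mean = 5/1 ≈ 5.000
  cycle 1 → 1: weight = 6, length = 1, mean = 6/1 ≈ 6.000
  cycle 0 → 1 → 0: weight = 14, length = 2, mean = 14/2 ≈ 7.000
  cycle 1 → 0 → 1: weight = 14, length = 2, mean = 14/2 ≈ 7.000
Minimum mean = 5.000, attained e.g. along the cycle 0 → 0 with weight 5 and length 1. So λ(A) = 5/1 = 5.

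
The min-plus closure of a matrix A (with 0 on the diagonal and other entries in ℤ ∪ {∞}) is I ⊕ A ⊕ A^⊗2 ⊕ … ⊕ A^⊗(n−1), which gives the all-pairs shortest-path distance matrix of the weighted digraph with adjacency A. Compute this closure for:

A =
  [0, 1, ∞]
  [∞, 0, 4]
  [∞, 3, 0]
Closure =
  [0, 1, 5]
  [∞, 0, 4]
  [∞, 3, 0]

This is the Floyd-Warshall all-pairs shortest-path computation. For each intermediate vertex k = 0, 1, …, 2, update dist[i][j] ← min(dist[i][j], dist[i][k] + dist[k][j]). The final matrix gives, for each (i, j), the minimum total weight of any directed path from i to j (possibly empty when i = j).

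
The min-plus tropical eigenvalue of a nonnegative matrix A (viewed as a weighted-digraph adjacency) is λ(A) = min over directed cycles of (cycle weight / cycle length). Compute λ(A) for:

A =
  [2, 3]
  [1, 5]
λ(A) = 2

Enumerate directed cycles and compute their means (weight / length). Sample:
  cycle 0 → 0: weight = 2, length = 1, mean = 2/1 ≈ 2.000
  cycle 1 → 1: weight = 5, length = 1, mean = 5/1 ≈ 5.000
  cycle 0 → 1 → 0: weight = 4, length = 2, mean = 4/2 ≈ 2.000
  cycle 1 → 0 → 1: weight = 4, length = 2, mean = 4/2 ≈ 2.000
Minimum mean = 2.000, attained e.g. along the cycle 0 → 0 with weight 2 and length 1. So λ(A) = 2/1 = 2.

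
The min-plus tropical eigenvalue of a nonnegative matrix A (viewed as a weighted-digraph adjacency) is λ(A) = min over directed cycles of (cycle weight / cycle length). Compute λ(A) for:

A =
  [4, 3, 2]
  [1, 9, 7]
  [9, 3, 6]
λ(A) = 2

Enumerate directed cycles and compute their means (weight / length). Sample:
  cycle 0 → 0: weight = 4, length = 1, mean = 4/1 ≈ 4.000
  cycle 1 → 1: weight = 9, length = 1, mean = 9/1 ≈ 9.000
  cycle 2 → 2: weight = 6, length = 1, mean = 6/1 ≈ 6.000
  cycle 0 → 1 → 0: weight = 4, length = 2, mean = 4/2 ≈ 2.000
  cycle 0 → 2 → 0: weight = 11, length = 2, mean = 11/2 ≈ 5.500
  cycle 1 → 0 → 1: weight = 4, length = 2, mean = 4/2 ≈ 2.000
Minimum mean = 2.000, attained e.g. along the cycle 0 → 1 → 0 with weight 4 and length 2. So λ(A) = 4/2 = 2.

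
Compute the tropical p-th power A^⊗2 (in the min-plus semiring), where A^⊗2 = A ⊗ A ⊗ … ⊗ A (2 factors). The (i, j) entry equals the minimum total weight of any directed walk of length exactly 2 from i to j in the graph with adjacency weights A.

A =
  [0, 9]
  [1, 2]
A^⊗2 =
  [0, 9]
  [1, 4]

Each entry (A^⊗2)_ij equals the minimum over all length-2 walks i = v_0 → v_1 → … → v_2 = j of Σ_t A[v_t][v_{t+1}]. For example, for (i, j) = (0, 1) we minimise over 2 possible intermediate vertex sequences; the minimum is 9, attained along the walk 0 → 0 → 1.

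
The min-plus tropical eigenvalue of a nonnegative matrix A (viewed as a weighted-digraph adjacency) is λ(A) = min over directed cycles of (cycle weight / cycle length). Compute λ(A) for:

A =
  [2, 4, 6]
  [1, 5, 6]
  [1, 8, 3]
λ(A) = 2

Enumerate directed cycles and compute their means (weight / length). Sample:
  cycle 0 → 0: weight = 2, length = 1, mean = 2/1 ≈ 2.000
  cycle 1 → 1: weight = 5, length = 1, mean = 5/1 ≈ 5.000
  cycle 2 → 2: weight = 3, length = 1, mean = 3/1 ≈ 3.000
  cycle 0 → 1 → 0: weight = 5, length = 2, mean = 5/2 ≈ 2.500
  cycle 0 → 2 → 0: weight = 7, length = 2, mean = 7/2 ≈ 3.500
  cycle 1 → 0 → 1: weight = 5, length = 2, mean = 5/2 ≈ 2.500
Minimum mean = 2.000, attained e.g. along the cycle 0 → 0 with weight 2 and length 1. So λ(A) = 2/1 = 2.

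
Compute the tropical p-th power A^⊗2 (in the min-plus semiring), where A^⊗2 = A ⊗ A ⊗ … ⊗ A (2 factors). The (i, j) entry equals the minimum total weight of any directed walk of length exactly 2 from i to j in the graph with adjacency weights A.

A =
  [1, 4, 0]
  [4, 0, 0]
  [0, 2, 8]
A^⊗2 =
  [0, 2, 1]
  [0, 0, 0]
  [1, 2, 0]

Each entry (A^⊗2)_ij equals the minimum over all length-2 walks i = v_0 → v_1 → … → v_2 = j of Σ_t A[v_t][v_{t+1}]. For example, for (i, j) = (0, 2) we minimise over 3 possible intermediate vertex sequences; the minimum is 1, attained along the walk 0 → 0 → 2.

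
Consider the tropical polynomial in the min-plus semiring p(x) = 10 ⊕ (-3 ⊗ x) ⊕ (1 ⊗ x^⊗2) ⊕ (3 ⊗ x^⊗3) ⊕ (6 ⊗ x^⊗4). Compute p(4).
p(4) = 1

A tropical monomial a ⊗ x^⊗i evaluates to a + i · x. Evaluating each term at x = 4:
  Term 0 contributes 10 + 0 · 4 = 10
  Term 1 contributes -3 + 1 · 4 = 1
  Term 2 contributes 1 + 2 · 4 = 9
  Term 3 contributes 3 + 3 · 4 = 15
  Term 4 contributes 6 + 4 · 4 = 22
p(4) = ⊕ of these = min[10, 1, 9, 15, 22] = 1.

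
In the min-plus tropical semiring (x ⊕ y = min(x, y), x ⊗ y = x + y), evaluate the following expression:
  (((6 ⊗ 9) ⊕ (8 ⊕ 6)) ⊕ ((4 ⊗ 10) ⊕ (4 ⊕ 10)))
(((6 ⊗ 9) ⊕ (8 ⊕ 6)) ⊕ ((4 ⊗ 10) ⊕ (4 ⊕ 10))) = 4

Expand innermost to outermost. Recall ⊕ takes the minimum of its arguments and ⊗ takes their sum. Working out the expression (((6 ⊗ 9) ⊕ (8 ⊕ 6)) ⊕ ((4 ⊗ 10) ⊕ (4 ⊕ 10))) gives 4.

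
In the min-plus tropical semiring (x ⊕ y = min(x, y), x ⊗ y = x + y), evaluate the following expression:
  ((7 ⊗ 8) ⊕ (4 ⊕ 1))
((7 ⊗ 8) ⊕ (4 ⊕ 1)) = 1

Expand innermost to outermost. Recall ⊕ takes the minimum of its arguments and ⊗ takes their sum. Working out the expression ((7 ⊗ 8) ⊕ (4 ⊕ 1)) gives 1.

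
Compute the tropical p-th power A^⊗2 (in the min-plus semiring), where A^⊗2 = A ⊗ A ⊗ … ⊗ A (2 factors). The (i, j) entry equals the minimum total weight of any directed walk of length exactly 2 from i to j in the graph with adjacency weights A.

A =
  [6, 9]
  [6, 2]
A^⊗2 =
  [12, 11]
  [8, 4]

Each entry (A^⊗2)_ij equals the minimum over all length-2 walks i = v_0 → v_1 → … → v_2 = j of Σ_t A[v_t][v_{t+1}]. For example, for (i, j) = (0, 1) we minimise over 2 possible intermediate vertex sequences; the minimum is 11, attained along the walk 0 → 1 → 1.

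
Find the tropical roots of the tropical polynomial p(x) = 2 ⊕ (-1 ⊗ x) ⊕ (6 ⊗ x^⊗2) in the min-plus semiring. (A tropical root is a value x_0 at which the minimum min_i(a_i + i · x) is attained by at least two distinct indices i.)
Roots: {-7, 3}

Each tropical root is a break point of the lower envelope of the lines y = a_i + i · x (there are 3 lines, with slopes 0, 1, ..., 2). Only the lines that attain the minimum somewhere contribute to roots; other lines are dominated. Here the surviving (envelope) indices are i = 2, i = 1, i = 0.
Intersections between consecutive envelope lines give the roots: for adjacent envelope indices i < j the intersection is x = (a_i − a_j) / (j − i). Reading off the sorted break points: {-7, 3}.
Verification: at each break x_0, at least two indices attain the minimum of min_i(a_i + i · x_0).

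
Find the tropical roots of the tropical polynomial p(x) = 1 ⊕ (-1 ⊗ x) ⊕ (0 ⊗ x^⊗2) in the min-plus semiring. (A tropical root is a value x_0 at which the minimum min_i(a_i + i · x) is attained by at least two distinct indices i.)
Roots: {-1, 2}

Each tropical root is a break point of the lower envelope of the lines y = a_i + i · x (there are 3 lines, with slopes 0, 1, ..., 2). Only the lines that attain the minimum somewhere contribute to roots; other lines are dominated. Here the surviving (envelope) indices are i = 2, i = 1, i = 0.
Intersections between consecutive envelope lines give the roots: for adjacent envelope indices i < j the intersection is x = (a_i − a_j) / (j − i). Reading off the sorted break points: {-1, 2}.
Verification: at each break x_0, at least two indices attain the minimum of min_i(a_i + i · x_0).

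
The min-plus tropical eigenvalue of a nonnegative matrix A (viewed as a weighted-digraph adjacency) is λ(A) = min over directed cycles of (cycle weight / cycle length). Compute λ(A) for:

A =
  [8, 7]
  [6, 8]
λ(A) = 13/2

Enumerate directed cycles and compute their means (weight / length). Sample:
  cycle 0 → 0: weight = 8, length = 1, mean = 8/1 ≈ 8.000
  cycle 1 → 1: weight = 8, length = 1, mean = 8/1 ≈ 8.000
  cycle 0 → 1 → 0: weight = 13, length = 2, mean = 13/2 ≈ 6.500
  cycle 1 → 0 → 1: weight = 13, length = 2, mean = 13/2 ≈ 6.500
Minimum mean = 6.500, attained e.g. along the cycle 0 → 1 → 0 with weight 13 and length 2. So λ(A) = 13/2 = 13/2.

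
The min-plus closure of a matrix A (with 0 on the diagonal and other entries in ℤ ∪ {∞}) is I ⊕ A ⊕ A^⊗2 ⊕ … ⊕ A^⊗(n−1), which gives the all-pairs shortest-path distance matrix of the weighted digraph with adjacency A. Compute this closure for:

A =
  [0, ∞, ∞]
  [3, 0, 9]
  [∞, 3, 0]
Closure =
  [0, ∞, ∞]
  [3, 0, 9]
  [6, 3, 0]

This is the Floyd-Warshall all-pairs shortest-path computation. For each intermediate vertex k = 0, 1, …, 2, update dist[i][j] ← min(dist[i][j], dist[i][k] + dist[k][j]). The final matrix gives, for each (i, j), the minimum total weight of any directed path from i to j (possibly empty when i = j).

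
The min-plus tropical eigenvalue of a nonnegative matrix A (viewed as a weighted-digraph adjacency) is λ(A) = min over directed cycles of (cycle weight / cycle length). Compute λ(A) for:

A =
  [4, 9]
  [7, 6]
λ(A) = 4

Enumerate directed cycles and compute their means (weight / length). Sample:
  cycle 0 → 0: weight = 4, length = 1, mean = 4/1 ≈ 4.000
  cycle 1 → 1: weight = 6, length = 1, mean = 6/1 ≈ 6.000
  cycle 0 → 1 → 0: weight = 16, length = 2, mean = 16/2 ≈ 8.000
  cycle 1 → 0 → 1: weight = 16, length = 2, mean = 16/2 ≈ 8.000
Minimum mean = 4.000, attained e.g. along the cycle 0 → 0 with weight 4 and length 1. So λ(A) = 4/1 = 4.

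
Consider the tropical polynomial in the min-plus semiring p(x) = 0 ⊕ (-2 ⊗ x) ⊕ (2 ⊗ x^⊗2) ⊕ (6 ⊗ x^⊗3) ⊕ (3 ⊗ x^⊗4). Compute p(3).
p(3) = 0

A tropical monomial a ⊗ x^⊗i evaluates to a + i · x. Evaluating each term at x = 3:
  Term 0 contributes 0 + 0 · 3 = 0
  Term 1 contributes -2 + 1 · 3 = 1
  Term 2 contributes 2 + 2 · 3 = 8
  Term 3 contributes 6 + 3 · 3 = 15
  Term 4 contributes 3 + 4 · 3 = 15
p(3) = ⊕ of these = min[0, 1, 8, 15, 15] = 0.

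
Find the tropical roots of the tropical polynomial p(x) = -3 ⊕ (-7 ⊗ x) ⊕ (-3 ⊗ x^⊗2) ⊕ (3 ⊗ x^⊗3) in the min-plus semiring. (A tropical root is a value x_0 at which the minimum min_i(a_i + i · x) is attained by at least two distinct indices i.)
Roots: {-6, -4, 4}

Each tropical root is a break point of the lower envelope of the lines y = a_i + i · x (there are 4 lines, with slopes 0, 1, ..., 3). Only the lines that attain the minimum somewhere contribute to roots; other lines are dominated. Here the surviving (envelope) indices are i = 3, i = 2, i = 1, i = 0.
Intersections between consecutive envelope lines give the roots: for adjacent envelope indices i < j the intersection is x = (a_i − a_j) / (j − i). Reading off the sorted break points: {-6, -4, 4}.
Verification: at each break x_0, at least two indices attain the minimum of min_i(a_i + i · x_0).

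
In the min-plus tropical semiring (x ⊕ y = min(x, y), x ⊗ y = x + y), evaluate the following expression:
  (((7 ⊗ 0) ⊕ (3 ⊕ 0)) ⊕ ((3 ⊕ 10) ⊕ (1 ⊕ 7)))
(((7 ⊗ 0) ⊕ (3 ⊕ 0)) ⊕ ((3 ⊕ 10) ⊕ (1 ⊕ 7))) = 0

Expand innermost to outermost. Recall ⊕ takes the minimum of its arguments and ⊗ takes their sum. Working out the expression (((7 ⊗ 0) ⊕ (3 ⊕ 0)) ⊕ ((3 ⊕ 10) ⊕ (1 ⊕ 7))) gives 0.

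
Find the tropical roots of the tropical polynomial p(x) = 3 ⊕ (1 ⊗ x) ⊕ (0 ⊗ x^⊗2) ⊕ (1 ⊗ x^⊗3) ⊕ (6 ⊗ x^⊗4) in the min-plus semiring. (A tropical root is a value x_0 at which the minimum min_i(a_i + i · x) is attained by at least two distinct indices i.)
Roots: {-5, -1, 1, 2}

Each tropical root is a break point of the lower envelope of the lines y = a_i + i · x (there are 5 lines, with slopes 0, 1, ..., 4). Only the lines that attain the minimum somewhere contribute to roots; other lines are dominated. Here the surviving (envelope) indices are i = 4, i = 3, i = 2, i = 1, i = 0.
Intersections between consecutive envelope lines give the roots: for adjacent envelope indices i < j the intersection is x = (a_i − a_j) / (j − i). Reading off the sorted break points: {-5, -1, 1, 2}.
Verification: at each break x_0, at least two indices attain the minimum of min_i(a_i + i · x_0).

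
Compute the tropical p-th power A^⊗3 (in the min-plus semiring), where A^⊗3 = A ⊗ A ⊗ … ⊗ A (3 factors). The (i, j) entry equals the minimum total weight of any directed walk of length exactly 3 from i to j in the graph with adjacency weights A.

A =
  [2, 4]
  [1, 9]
A^⊗3 =
  [6, 8]
  [5, 7]

Each entry (A^⊗3)_ij equals the minimum over all length-3 walks i = v_0 → v_1 → … → v_3 = j of Σ_t A[v_t][v_{t+1}]. For example, for (i, j) = (0, 1) we minimise over 4 possible intermediate vertex sequences; the minimum is 8, attained along the walk 0 → 0 → 0 → 1.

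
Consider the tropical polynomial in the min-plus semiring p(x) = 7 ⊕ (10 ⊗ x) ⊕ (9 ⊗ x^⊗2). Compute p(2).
p(2) = 7

A tropical monomial a ⊗ x^⊗i evaluates to a + i · x. Evaluating each term at x = 2:
  Term 0 contributes 7 + 0 · 2 = 7
  Term 1 contributes 10 + 1 · 2 = 12
  Term 2 contributes 9 + 2 · 2 = 13
p(2) = ⊕ of these = min[7, 12, 13] = 7.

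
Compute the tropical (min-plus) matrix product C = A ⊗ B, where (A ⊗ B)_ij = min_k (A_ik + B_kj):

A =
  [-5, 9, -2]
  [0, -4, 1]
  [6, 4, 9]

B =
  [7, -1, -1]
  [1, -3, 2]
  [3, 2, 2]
A ⊗ B =
  [1, -6, -6]
  [-3, -7, -2]
  [5, 1, 5]

Apply the min-plus product entry-by-entry:
  C[0][0] = min over k of (A[0][0] + B[0][0] = -5 + 7 = 2, A[0][1] + B[1][0] = 9 + 1 = 10, A[0][2] + B[2][0] = -2 + 3 = 1) = 1 (attained at k = 2)
  C[0][1] = min over k of (A[0][0] + B[0][1] = -5 + -1 = -6, A[0][1] + B[1][1] = 9 + -3 = 6, A[0][2] + B[2][1] = -2 + 2 = 0) = -6 (attained at k = 0)
  C[0][2] = min over k of (A[0][0] + B[0][2] = -5 + -1 = -6, A[0][1] + B[1][2] = 9 + 2 = 11, A[0][2] + B[2][2] = -2 + 2 = 0) = -6 (attained at k = 0)
  C[1][0] = min over k of (A[1][0] + B[0][0] = 0 + 7 = 7, A[1][1] + B[1][0] = -4 + 1 = -3, A[1][2] + B[2][0] = 1 + 3 = 4) = -3 (attained at k = 1)
  C[1][1] = min over k of (A[1][0] + B[0][1] = 0 + -1 = -1, A[1][1] + B[1][1] = -4 + -3 = -7, A[1][2] + B[2][1] = 1 + 2 = 3) = -7 (attained at k = 1)
  C[1][2] = min over k of (A[1][0] + B[0][2] = 0 + -1 = -1, A[1][1] + B[1][2] = -4 + 2 = -2, A[1][2] + B[2][2] = 1 + 2 = 3) = -2 (attained at k = 1)
  C[2][0] = min over k of (A[2][0] + B[0][0] = 6 + 7 = 13, A[2][1] + B[1][0] = 4 + 1 = 5, A[2][2] + B[2][0] = 9 + 3 = 12) = 5 (attained at k = 1)
  C[2][1] = min over k of (A[2][0] + B[0][1] = 6 + -1 = 5, A[2][1] + B[1][1] = 4 + -3 = 1, A[2][2] + B[2][1] = 9 + 2 = 11) = 1 (attained at k = 1)
  C[2][2] = min over k of (A[2][0] + B[0][2] = 6 + -1 = 5, A[2][1] + B[1][2] = 4 + 2 = 6, A[2][2] + B[2][2] = 9 + 2 = 11) = 5 (attained at k = 0)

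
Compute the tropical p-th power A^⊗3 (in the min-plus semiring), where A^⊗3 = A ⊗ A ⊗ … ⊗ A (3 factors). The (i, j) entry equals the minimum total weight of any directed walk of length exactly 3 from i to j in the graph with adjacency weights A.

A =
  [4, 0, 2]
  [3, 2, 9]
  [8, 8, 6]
A^⊗3 =
  [5, 3, 5]
  [6, 5, 7]
  [11, 10, 13]

Each entry (A^⊗3)_ij equals the minimum over all length-3 walks i = v_0 → v_1 → … → v_3 = j of Σ_t A[v_t][v_{t+1}]. For example, for (i, j) = (0, 2) we minimise over 9 possible intermediate vertex sequences; the minimum is 5, attained along the walk 0 → 1 → 0 → 2.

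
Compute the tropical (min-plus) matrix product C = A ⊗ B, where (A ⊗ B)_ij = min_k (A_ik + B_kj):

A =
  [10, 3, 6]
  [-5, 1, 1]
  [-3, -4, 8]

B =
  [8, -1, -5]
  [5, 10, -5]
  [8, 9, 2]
A ⊗ B =
  [8, 9, -2]
  [3, -6, -10]
  [1, -4, -9]

Apply the min-plus product entry-by-entry:
  C[0][0] = min over k of (A[0][0] + B[0][0] = 10 + 8 = 18, A[0][1] + B[1][0] = 3 + 5 = 8, A[0][2] + B[2][0] = 6 + 8 = 14) = 8 (attained at k = 1)
  C[0][1] = min over k of (A[0][0] + B[0][1] = 10 + -1 = 9, A[0][1] + B[1][1] = 3 + 10 = 13, A[0][2] + B[2][1] = 6 + 9 = 15) = 9 (attained at k = 0)
  C[0][2] = min over k of (A[0][0] + B[0][2] = 10 + -5 = 5, A[0][1] + B[1][2] = 3 + -5 = -2, A[0][2] + B[2][2] = 6 + 2 = 8) = -2 (attained at k = 1)
  C[1][0] = min over k of (A[1][0] + B[0][0] = -5 + 8 = 3, A[1][1] + B[1][0] = 1 + 5 = 6, A[1][2] + B[2][0] = 1 + 8 = 9) = 3 (attained at k = 0)
  C[1][1] = min over k of (A[1][0] + B[0][1] = -5 + -1 = -6, A[1][1] + B[1][1] = 1 + 10 = 11, A[1][2] + B[2][1] = 1 + 9 = 10) = -6 (attained at k = 0)
  C[1][2] = min over k of (A[1][0] + B[0][2] = -5 + -5 = -10, A[1][1] + B[1][2] = 1 + -5 = -4, A[1][2] + B[2][2] = 1 + 2 = 3) = -10 (attained at k = 0)
  C[2][0] = min over k of (A[2][0] + B[0][0] = -3 + 8 = 5, A[2][1] + B[1][0] = -4 + 5 = 1, A[2][2] + B[2][0] = 8 + 8 = 16) = 1 (attained at k = 1)
  C[2][1] = min over k of (A[2][0] + B[0][1] = -3 + -1 = -4, A[2][1] + B[1][1] = -4 + 10 = 6, A[2][2] + B[2][1] = 8 + 9 = 17) = -4 (attained at k = 0)
  C[2][2] = min over k of (A[2][0] + B[0][2] = -3 + -5 = -8, A[2][1] + B[1][2] = -4 + -5 = -9, A[2][2] + B[2][2] = 8 + 2 = 10) = -9 (attained at k = 1)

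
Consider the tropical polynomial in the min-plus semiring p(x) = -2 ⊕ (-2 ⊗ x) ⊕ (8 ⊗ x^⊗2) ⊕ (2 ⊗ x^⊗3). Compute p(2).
p(2) = -2

A tropical monomial a ⊗ x^⊗i evaluates to a + i · x. Evaluating each term at x = 2:
  Term 0 contributes -2 + 0 · 2 = -2
  Term 1 contributes -2 + 1 · 2 = 0
  Term 2 contributes 8 + 2 · 2 = 12
  Term 3 contributes 2 + 3 · 2 = 8
p(2) = ⊕ of these = min[-2, 0, 12, 8] = -2.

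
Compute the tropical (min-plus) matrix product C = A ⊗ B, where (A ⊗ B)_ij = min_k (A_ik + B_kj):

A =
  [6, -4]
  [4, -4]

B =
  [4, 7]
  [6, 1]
A ⊗ B =
  [2, -3]
  [2, -3]

Apply the min-plus product entry-by-entry:
  C[0][0] = min over k of (A[0][0] + B[0][0] = 6 + 4 = 10, A[0][1] + B[1][0] = -4 + 6 = 2) = 2 (attained at k = 1)
  C[0][1] = min over k of (A[0][0] + B[0][1] = 6 + 7 = 13, A[0][1] + B[1][1] = -4 + 1 = -3) = -3 (attained at k = 1)
  C[1][0] = min over k of (A[1][0] + B[0][0] = 4 + 4 = 8, A[1][1] + B[1][0] = -4 + 6 = 2) = 2 (attained at k = 1)
  C[1][1] = min over k of (A[1][0] + B[0][1] = 4 + 7 = 11, A[1][1] + B[1][1] = -4 + 1 = -3) = -3 (attained at k = 1)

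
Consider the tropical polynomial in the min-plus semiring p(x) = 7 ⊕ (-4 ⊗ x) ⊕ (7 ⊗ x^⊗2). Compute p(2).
p(2) = -2

A tropical monomial a ⊗ x^⊗i evaluates to a + i · x. Evaluating each term at x = 2:
  Term 0 contributes 7 + 0 · 2 = 7
  Term 1 contributes -4 + 1 · 2 = -2
  Term 2 contributes 7 + 2 · 2 = 11
p(2) = ⊕ of these = min[7, -2, 11] = -2.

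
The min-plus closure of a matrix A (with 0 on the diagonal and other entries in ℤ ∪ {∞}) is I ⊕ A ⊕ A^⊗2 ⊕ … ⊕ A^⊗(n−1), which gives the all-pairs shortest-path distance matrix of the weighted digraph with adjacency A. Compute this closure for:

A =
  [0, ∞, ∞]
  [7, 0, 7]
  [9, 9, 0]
Closure =
  [0, ∞, ∞]
  [7, 0, 7]
  [9, 9, 0]

This is the Floyd-Warshall all-pairs shortest-path computation. For each intermediate vertex k = 0, 1, …, 2, update dist[i][j] ← min(dist[i][j], dist[i][k] + dist[k][j]). The final matrix gives, for each (i, j), the minimum total weight of any directed path from i to j (possibly empty when i = j).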